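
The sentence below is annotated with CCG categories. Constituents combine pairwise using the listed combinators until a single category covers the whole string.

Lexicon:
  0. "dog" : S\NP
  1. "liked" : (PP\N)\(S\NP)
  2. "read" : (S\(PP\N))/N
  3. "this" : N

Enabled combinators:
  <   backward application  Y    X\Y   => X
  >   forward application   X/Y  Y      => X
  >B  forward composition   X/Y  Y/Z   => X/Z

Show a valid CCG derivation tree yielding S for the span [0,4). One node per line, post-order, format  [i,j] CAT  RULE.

[0,4] S   <
  [0,2] PP\N   <
    [0,1] "dog" : S\NP
    [1,2] "liked" : (PP\N)\(S\NP)
  [2,4] S\(PP\N)   >
    [2,3] "read" : (S\(PP\N))/N
    [3,4] "this" : N

[0,1] S\NP  lex  "dog"
[1,2] (PP\N)\(S\NP)  lex  "liked"
[0,2] PP\N  <  k=1
[2,3] (S\(PP\N))/N  lex  "read"
[3,4] N  lex  "this"
[2,4] S\(PP\N)  >  k=3
[0,4] S  <  k=2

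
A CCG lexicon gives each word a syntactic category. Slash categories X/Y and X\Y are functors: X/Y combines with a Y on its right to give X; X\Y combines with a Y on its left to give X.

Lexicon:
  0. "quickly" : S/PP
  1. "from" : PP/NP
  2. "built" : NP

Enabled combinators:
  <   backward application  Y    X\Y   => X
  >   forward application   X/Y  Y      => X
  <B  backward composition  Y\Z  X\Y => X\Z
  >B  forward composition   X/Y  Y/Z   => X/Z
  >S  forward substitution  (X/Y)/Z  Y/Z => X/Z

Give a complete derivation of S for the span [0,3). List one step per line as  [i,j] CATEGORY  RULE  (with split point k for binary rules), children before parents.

[0,3] S   >
  [0,2] S/NP   >B
    [0,1] "quickly" : S/PP
    [1,2] "from" : PP/NP
  [2,3] "built" : NP

[0,1] S/PP  lex  "quickly"
[1,2] PP/NP  lex  "from"
[0,2] S/NP  >B  k=1
[2,3] NP  lex  "built"
[0,3] S  >  k=2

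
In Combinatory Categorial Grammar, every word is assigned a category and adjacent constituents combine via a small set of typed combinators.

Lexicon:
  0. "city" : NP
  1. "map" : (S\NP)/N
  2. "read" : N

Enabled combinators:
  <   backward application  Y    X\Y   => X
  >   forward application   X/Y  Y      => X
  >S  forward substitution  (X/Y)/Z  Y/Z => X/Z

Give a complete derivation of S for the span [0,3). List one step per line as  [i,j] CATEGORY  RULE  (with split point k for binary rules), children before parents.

[0,3] S   <
  [0,1] "city" : NP
  [1,3] S\NP   >
    [1,2] "map" : (S\NP)/N
    [2,3] "read" : N

[0,1] NP  lex  "city"
[1,2] (S\NP)/N  lex  "map"
[2,3] N  lex  "read"
[1,3] S\NP  >  k=2
[0,3] S  <  k=1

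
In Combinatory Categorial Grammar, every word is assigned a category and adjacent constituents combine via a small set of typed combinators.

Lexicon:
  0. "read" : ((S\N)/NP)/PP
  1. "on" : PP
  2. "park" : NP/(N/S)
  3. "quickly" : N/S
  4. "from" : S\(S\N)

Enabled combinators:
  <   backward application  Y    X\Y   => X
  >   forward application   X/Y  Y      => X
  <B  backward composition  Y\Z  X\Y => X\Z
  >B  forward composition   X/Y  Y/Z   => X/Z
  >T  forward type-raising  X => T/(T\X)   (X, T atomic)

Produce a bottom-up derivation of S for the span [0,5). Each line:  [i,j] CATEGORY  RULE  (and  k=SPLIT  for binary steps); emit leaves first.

[0,5] S   <
  [0,4] S\N   >
    [0,2] (S\N)/NP   >
      [0,1] "read" : ((S\N)/NP)/PP
      [1,2] "on" : PP
    [2,4] NP   >
      [2,3] "park" : NP/(N/S)
      [3,4] "quickly" : N/S
  [4,5] "from" : S\(S\N)

[0,1] ((S\N)/NP)/PP  lex  "read"
[1,2] PP  lex  "on"
[0,2] (S\N)/NP  >  k=1
[2,3] NP/(N/S)  lex  "park"
[3,4] N/S  lex  "quickly"
[2,4] NP  >  k=3
[0,4] S\N  >  k=2
[4,5] S\(S\N)  lex  "from"
[0,5] S  <  k=4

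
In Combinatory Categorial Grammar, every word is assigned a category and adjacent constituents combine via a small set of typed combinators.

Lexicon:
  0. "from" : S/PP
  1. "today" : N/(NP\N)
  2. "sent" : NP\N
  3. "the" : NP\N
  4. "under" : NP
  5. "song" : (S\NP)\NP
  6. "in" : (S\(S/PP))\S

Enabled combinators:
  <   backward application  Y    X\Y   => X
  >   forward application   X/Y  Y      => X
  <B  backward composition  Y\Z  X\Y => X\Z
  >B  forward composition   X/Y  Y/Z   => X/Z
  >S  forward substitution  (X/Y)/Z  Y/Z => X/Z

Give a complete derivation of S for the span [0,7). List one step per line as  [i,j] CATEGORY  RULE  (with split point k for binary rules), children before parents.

[0,7] S   <
  [0,1] "from" : S/PP
  [1,7] S\(S/PP)   <
    [1,6] S   <
      [1,4] NP   <
        [1,3] N   >
          [1,2] "today" : N/(NP\N)
          [2,3] "sent" : NP\N
        [3,4] "the" : NP\N
      [4,6] S\NP   <
        [4,5] "under" : NP
        [5,6] "song" : (S\NP)\NP
    [6,7] "in" : (S\(S/PP))\S

[0,1] S/PP  lex  "from"
[1,2] N/(NP\N)  lex  "today"
[2,3] NP\N  lex  "sent"
[1,3] N  >  k=2
[3,4] NP\N  lex  "the"
[1,4] NP  <  k=3
[4,5] NP  lex  "under"
[5,6] (S\NP)\NP  lex  "song"
[4,6] S\NP  <  k=5
[1,6] S  <  k=4
[6,7] (S\(S/PP))\S  lex  "in"
[1,7] S\(S/PP)  <  k=6
[0,7] S  <  k=1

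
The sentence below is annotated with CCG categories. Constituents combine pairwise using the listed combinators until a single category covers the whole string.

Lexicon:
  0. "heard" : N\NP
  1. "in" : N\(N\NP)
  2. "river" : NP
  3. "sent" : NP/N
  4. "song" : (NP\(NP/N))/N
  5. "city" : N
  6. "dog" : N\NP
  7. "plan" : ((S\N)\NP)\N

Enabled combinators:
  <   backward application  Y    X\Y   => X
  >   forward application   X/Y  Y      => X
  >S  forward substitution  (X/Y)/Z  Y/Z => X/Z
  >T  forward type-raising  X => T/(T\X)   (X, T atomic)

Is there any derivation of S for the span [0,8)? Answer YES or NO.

YES

[0,8] S   <
  [0,2] N   <
    [0,1] "heard" : N\NP
    [1,2] "in" : N\(N\NP)
  [2,8] S\N   <
    [2,3] "river" : NP
    [3,8] (S\N)\NP   <
      [3,7] N   <
        [3,6] NP   <
          [3,4] "sent" : NP/N
          [4,6] NP\(NP/N)   >
            [4,5] "song" : (NP\(NP/N))/N
            [5,6] "city" : N
        [6,7] "dog" : N\NP
      [7,8] "plan" : ((S\N)\NP)\N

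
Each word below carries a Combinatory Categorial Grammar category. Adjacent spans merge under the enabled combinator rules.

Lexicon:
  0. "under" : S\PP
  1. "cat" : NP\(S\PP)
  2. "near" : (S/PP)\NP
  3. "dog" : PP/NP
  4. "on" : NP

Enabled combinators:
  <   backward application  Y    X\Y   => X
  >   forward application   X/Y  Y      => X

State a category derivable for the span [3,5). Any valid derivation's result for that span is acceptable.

PP

[0,5] S   >
  [0,3] S/PP   <
    [0,2] NP   <
      [0,1] "under" : S\PP
      [1,2] "cat" : NP\(S\PP)
    [2,3] "near" : (S/PP)\NP
  [3,5] PP   >
    [3,4] "dog" : PP/NP
    [4,5] "on" : NP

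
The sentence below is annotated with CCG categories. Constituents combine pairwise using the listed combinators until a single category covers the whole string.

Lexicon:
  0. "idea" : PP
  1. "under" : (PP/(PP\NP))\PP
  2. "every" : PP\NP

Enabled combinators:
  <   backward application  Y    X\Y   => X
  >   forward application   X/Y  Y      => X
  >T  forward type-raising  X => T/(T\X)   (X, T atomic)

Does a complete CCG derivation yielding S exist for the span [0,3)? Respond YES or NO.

PP (PP/(PP\NP))\PP PP\NP
CKY chart[0,3] = {N/(N\PP), NP/(NP\PP), PP, PP/(PP\PP), S/(S\PP)}; S ∉ chart

NO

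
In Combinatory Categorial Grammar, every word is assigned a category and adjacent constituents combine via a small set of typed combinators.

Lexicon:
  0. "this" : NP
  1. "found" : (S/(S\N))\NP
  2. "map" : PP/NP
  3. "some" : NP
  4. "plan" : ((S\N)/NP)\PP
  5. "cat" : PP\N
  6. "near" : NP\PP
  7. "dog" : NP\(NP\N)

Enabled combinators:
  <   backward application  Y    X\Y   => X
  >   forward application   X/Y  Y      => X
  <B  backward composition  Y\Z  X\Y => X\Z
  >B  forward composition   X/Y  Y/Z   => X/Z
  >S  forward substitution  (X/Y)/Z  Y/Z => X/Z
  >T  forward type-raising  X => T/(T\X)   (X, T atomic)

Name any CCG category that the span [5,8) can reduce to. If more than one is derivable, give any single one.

[0,8] S   >
  [0,2] S/(S\N)   <
    [0,1] "this" : NP
    [1,2] "found" : (S/(S\N))\NP
  [2,8] S\N   >
    [2,5] (S\N)/NP   <
      [2,4] PP   >
        [2,3] "map" : PP/NP
        [3,4] "some" : NP
      [4,5] "plan" : ((S\N)/NP)\PP
    [5,8] NP   <
      [5,7] NP\N   <B
        [5,6] "cat" : PP\N
        [6,7] "near" : NP\PP
      [7,8] "dog" : NP\(NP\N)

NP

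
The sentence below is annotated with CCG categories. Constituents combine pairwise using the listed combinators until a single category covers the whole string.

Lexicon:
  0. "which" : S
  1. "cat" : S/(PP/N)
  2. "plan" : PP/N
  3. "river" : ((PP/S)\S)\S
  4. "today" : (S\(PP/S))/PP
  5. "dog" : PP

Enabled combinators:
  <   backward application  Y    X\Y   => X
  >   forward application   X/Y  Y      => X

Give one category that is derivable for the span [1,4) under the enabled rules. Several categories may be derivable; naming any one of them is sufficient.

[0,6] S   <
  [0,4] PP/S   <
    [0,1] "which" : S
    [1,4] (PP/S)\S   <
      [1,3] S   >
        [1,2] "cat" : S/(PP/N)
        [2,3] "plan" : PP/N
      [3,4] "river" : ((PP/S)\S)\S
  [4,6] S\(PP/S)   >
    [4,5] "today" : (S\(PP/S))/PP
    [5,6] "dog" : PP

(PP/S)\S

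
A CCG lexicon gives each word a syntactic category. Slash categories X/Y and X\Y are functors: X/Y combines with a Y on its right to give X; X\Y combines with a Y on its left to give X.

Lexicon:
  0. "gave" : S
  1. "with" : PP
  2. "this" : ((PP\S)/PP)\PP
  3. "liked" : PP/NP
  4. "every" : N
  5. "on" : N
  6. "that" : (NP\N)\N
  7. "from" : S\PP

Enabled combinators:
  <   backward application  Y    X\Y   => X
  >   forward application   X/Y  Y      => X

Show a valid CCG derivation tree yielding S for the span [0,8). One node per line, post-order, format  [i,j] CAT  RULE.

[0,8] S   <
  [0,7] PP   <
    [0,1] "gave" : S
    [1,7] PP\S   >
      [1,3] (PP\S)/PP   <
        [1,2] "with" : PP
        [2,3] "this" : ((PP\S)/PP)\PP
      [3,7] PP   >
        [3,4] "liked" : PP/NP
        [4,7] NP   <
          [4,5] "every" : N
          [5,7] NP\N   <
            [5,6] "on" : N
            [6,7] "that" : (NP\N)\N
  [7,8] "from" : S\PP

[0,1] S  lex  "gave"
[1,2] PP  lex  "with"
[2,3] ((PP\S)/PP)\PP  lex  "this"
[1,3] (PP\S)/PP  <  k=2
[3,4] PP/NP  lex  "liked"
[4,5] N  lex  "every"
[5,6] N  lex  "on"
[6,7] (NP\N)\N  lex  "that"
[5,7] NP\N  <  k=6
[4,7] NP  <  k=5
[3,7] PP  >  k=4
[1,7] PP\S  >  k=3
[0,7] PP  <  k=1
[7,8] S\PP  lex  "from"
[0,8] S  <  k=7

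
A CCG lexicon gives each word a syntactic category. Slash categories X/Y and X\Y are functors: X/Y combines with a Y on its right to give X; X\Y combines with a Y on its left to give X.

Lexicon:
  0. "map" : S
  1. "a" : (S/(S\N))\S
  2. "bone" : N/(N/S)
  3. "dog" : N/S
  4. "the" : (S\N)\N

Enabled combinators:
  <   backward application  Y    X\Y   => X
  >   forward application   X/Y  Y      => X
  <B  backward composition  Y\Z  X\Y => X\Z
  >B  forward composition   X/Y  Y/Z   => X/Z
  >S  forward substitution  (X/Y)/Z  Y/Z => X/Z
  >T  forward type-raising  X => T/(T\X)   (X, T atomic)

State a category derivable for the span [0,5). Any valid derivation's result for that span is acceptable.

[0,5] S   >
  [0,2] S/(S\N)   <
    [0,1] "map" : S
    [1,2] "a" : (S/(S\N))\S
  [2,5] S\N   <
    [2,4] N   >
      [2,3] "bone" : N/(N/S)
      [3,4] "dog" : N/S
    [4,5] "the" : (S\N)\N

S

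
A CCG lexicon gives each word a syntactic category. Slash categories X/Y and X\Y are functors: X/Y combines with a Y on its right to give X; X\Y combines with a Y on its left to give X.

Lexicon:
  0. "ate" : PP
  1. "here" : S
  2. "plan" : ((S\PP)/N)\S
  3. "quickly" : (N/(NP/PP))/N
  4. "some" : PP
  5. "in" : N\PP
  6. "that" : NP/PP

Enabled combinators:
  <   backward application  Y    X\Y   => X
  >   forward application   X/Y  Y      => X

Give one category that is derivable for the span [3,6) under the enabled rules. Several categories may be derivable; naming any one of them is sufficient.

N/(NP/PP)

[0,7] S   <
  [0,1] "ate" : PP
  [1,7] S\PP   >
    [1,3] (S\PP)/N   <
      [1,2] "here" : S
      [2,3] "plan" : ((S\PP)/N)\S
    [3,7] N   >
      [3,6] N/(NP/PP)   >
        [3,4] "quickly" : (N/(NP/PP))/N
        [4,6] N   <
          [4,5] "some" : PP
          [5,6] "in" : N\PP
      [6,7] "that" : NP/PP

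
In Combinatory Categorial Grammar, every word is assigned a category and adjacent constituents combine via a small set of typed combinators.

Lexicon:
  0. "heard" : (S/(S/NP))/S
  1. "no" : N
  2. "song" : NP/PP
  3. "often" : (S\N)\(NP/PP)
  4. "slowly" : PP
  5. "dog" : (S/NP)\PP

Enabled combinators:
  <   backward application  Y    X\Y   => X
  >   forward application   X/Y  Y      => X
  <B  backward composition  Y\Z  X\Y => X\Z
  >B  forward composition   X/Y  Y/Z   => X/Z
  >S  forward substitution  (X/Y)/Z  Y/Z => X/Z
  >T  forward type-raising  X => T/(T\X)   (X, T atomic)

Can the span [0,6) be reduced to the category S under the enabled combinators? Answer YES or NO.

[0,6] S   >
  [0,4] S/(S/NP)   >
    [0,1] "heard" : (S/(S/NP))/S
    [1,4] S   >
      [1,2] S/(S\N)   >T
        [1,2] "no" : N
      [2,4] S\N   <
        [2,3] "song" : NP/PP
        [3,4] "often" : (S\N)\(NP/PP)
  [4,6] S/NP   <
    [4,5] "slowly" : PP
    [5,6] "dog" : (S/NP)\PP

YES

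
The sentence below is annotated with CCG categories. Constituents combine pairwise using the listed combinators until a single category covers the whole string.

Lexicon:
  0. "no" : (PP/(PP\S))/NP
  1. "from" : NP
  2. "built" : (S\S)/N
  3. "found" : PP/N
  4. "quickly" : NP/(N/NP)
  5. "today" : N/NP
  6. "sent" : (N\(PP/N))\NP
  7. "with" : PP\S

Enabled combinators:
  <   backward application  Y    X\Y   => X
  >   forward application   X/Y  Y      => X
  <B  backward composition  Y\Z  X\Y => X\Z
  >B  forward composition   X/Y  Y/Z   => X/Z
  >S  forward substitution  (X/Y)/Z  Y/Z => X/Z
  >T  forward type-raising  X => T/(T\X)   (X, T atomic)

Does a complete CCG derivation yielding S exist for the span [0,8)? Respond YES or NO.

NO

(PP/(PP\S))/NP NP (S\S)/N PP/N NP/(N/NP) N/NP (N\(PP/N))\NP PP\S
CKY chart[0,8] = {N/(N\PP), NP/(NP\PP), PP, PP/(PP\PP), S/(S\PP)}; S ∉ chart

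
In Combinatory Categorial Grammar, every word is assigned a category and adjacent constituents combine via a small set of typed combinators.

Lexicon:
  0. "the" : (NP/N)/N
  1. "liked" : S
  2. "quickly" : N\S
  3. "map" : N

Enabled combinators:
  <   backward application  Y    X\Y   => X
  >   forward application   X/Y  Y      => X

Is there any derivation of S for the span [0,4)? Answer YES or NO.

(NP/N)/N S N\S N
CKY chart[0,4] = {NP}; S ∉ chart

NO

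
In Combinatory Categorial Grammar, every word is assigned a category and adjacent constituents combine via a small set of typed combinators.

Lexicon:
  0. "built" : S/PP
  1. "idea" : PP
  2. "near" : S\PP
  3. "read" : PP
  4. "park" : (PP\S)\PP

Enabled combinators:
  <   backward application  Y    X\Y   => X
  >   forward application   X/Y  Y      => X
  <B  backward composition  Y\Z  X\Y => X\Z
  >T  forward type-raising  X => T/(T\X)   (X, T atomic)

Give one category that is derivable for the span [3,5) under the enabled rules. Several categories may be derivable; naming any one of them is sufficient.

[0,5] S   >
  [0,1] "built" : S/PP
  [1,5] PP   <
    [1,3] S   <
      [1,2] "idea" : PP
      [2,3] "near" : S\PP
    [3,5] PP\S   <
      [3,4] "read" : PP
      [4,5] "park" : (PP\S)\PP

PP\S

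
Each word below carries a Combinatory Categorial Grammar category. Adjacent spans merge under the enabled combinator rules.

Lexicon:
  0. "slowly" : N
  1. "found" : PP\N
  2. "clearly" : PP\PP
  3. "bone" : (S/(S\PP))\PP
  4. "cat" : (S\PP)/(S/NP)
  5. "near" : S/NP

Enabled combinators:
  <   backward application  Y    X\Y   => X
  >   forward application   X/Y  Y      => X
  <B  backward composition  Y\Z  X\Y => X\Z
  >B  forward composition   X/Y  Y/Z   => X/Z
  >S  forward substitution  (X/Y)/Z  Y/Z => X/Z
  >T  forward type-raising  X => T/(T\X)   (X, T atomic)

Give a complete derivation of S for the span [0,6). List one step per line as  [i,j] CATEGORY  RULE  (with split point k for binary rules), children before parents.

[0,1] N  lex  "slowly"
[0,1] PP/(PP\N)  >T
[1,2] PP\N  lex  "found"
[2,3] PP\PP  lex  "clearly"
[1,3] PP\N  <B  k=2
[0,3] PP  >  k=1
[3,4] (S/(S\PP))\PP  lex  "bone"
[0,4] S/(S\PP)  <  k=3
[4,5] (S\PP)/(S/NP)  lex  "cat"
[5,6] S/NP  lex  "near"
[4,6] S\PP  >  k=5
[0,6] S  >  k=4

[0,6] S   >
  [0,4] S/(S\PP)   <
    [0,3] PP   >
      [0,1] PP/(PP\N)   >T
        [0,1] "slowly" : N
      [1,3] PP\N   <B
        [1,2] "found" : PP\N
        [2,3] "clearly" : PP\PP
    [3,4] "bone" : (S/(S\PP))\PP
  [4,6] S\PP   >
    [4,5] "cat" : (S\PP)/(S/NP)
    [5,6] "near" : S/NP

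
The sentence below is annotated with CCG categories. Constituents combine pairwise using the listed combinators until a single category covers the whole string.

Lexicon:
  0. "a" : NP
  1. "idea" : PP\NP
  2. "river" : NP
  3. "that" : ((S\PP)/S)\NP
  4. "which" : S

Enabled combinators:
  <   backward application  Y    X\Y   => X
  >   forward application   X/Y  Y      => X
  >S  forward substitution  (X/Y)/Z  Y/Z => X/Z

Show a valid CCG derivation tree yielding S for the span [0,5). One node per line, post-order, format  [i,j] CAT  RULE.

[0,5] S   <
  [0,2] PP   <
    [0,1] "a" : NP
    [1,2] "idea" : PP\NP
  [2,5] S\PP   >
    [2,4] (S\PP)/S   <
      [2,3] "river" : NP
      [3,4] "that" : ((S\PP)/S)\NP
    [4,5] "which" : S

[0,1] NP  lex  "a"
[1,2] PP\NP  lex  "idea"
[0,2] PP  <  k=1
[2,3] NP  lex  "river"
[3,4] ((S\PP)/S)\NP  lex  "that"
[2,4] (S\PP)/S  <  k=3
[4,5] S  lex  "which"
[2,5] S\PP  >  k=4
[0,5] S  <  k=2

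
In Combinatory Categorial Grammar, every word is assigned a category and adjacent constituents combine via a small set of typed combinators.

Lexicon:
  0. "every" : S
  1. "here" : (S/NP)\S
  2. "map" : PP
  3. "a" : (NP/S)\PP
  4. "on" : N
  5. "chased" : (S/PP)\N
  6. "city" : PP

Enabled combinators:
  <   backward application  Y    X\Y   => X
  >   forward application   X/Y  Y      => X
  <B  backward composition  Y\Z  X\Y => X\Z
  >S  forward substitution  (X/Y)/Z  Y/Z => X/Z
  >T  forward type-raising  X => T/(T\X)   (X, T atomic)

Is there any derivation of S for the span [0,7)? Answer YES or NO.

[0,7] S   >
  [0,2] S/NP   <
    [0,1] "every" : S
    [1,2] "here" : (S/NP)\S
  [2,7] NP   >
    [2,4] NP/S   <
      [2,3] "map" : PP
      [3,4] "a" : (NP/S)\PP
    [4,7] S   >
      [4,6] S/PP   <
        [4,5] "on" : N
        [5,6] "chased" : (S/PP)\N
      [6,7] "city" : PP

YES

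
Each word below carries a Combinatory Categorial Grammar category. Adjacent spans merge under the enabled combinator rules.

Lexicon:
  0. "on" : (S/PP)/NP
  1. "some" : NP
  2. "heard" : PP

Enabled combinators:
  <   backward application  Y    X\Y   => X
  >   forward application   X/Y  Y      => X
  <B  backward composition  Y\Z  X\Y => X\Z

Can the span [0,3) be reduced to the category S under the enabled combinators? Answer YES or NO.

YES

[0,3] S   >
  [0,2] S/PP   >
    [0,1] "on" : (S/PP)/NP
    [1,2] "some" : NP
  [2,3] "heard" : PP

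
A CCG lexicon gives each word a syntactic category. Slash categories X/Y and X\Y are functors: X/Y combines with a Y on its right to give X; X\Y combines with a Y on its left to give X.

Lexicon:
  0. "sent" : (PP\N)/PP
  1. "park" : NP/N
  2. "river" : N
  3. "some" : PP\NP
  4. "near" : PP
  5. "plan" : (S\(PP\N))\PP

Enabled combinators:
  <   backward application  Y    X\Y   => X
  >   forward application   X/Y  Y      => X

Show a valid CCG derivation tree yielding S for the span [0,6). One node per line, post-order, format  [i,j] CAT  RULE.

[0,1] (PP\N)/PP  lex  "sent"
[1,2] NP/N  lex  "park"
[2,3] N  lex  "river"
[1,3] NP  >  k=2
[3,4] PP\NP  lex  "some"
[1,4] PP  <  k=3
[0,4] PP\N  >  k=1
[4,5] PP  lex  "near"
[5,6] (S\(PP\N))\PP  lex  "plan"
[4,6] S\(PP\N)  <  k=5
[0,6] S  <  k=4

[0,6] S   <
  [0,4] PP\N   >
    [0,1] "sent" : (PP\N)/PP
    [1,4] PP   <
      [1,3] NP   >
        [1,2] "park" : NP/N
        [2,3] "river" : N
      [3,4] "some" : PP\NP
  [4,6] S\(PP\N)   <
    [4,5] "near" : PP
    [5,6] "plan" : (S\(PP\N))\PP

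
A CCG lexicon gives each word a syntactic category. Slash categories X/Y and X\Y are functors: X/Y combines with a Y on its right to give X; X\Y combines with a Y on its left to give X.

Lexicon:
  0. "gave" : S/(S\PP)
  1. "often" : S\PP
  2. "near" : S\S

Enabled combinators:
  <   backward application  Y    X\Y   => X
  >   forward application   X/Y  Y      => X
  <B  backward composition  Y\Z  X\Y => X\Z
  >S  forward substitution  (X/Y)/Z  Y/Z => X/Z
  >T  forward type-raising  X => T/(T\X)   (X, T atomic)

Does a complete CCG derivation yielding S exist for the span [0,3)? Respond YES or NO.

[0,3] S   >
  [0,1] "gave" : S/(S\PP)
  [1,3] S\PP   <B
    [1,2] "often" : S\PP
    [2,3] "near" : S\S

YES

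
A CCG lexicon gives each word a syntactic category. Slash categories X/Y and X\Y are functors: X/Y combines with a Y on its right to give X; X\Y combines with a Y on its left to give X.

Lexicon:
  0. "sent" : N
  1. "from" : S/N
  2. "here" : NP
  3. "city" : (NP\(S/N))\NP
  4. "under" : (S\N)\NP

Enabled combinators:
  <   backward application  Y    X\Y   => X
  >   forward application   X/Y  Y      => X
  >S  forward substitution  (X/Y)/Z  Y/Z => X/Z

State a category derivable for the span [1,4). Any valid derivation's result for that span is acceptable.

[0,5] S   <
  [0,1] "sent" : N
  [1,5] S\N   <
    [1,4] NP   <
      [1,2] "from" : S/N
      [2,4] NP\(S/N)   <
        [2,3] "here" : NP
        [3,4] "city" : (NP\(S/N))\NP
    [4,5] "under" : (S\N)\NP

NP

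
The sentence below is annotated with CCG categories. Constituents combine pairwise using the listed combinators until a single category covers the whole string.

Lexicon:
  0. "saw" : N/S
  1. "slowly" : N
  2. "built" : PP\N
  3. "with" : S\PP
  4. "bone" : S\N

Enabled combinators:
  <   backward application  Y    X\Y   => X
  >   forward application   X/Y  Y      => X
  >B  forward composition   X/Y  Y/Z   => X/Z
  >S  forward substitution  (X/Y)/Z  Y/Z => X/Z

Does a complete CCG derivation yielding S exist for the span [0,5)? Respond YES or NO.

[0,5] S   <
  [0,4] N   >
    [0,1] "saw" : N/S
    [1,4] S   <
      [1,3] PP   <
        [1,2] "slowly" : N
        [2,3] "built" : PP\N
      [3,4] "with" : S\PP
  [4,5] "bone" : S\N

YES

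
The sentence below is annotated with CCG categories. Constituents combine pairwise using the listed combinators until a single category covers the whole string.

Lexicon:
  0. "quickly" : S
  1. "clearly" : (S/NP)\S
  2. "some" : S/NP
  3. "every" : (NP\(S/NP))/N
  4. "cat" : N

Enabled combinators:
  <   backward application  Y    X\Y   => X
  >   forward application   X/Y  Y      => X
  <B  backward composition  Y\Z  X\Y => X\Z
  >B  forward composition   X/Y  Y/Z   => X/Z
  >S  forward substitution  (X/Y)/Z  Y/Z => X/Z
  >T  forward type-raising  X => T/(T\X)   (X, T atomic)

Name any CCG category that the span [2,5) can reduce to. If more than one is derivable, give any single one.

[0,5] S   >
  [0,2] S/NP   <
    [0,1] "quickly" : S
    [1,2] "clearly" : (S/NP)\S
  [2,5] NP   <
    [2,3] "some" : S/NP
    [3,5] NP\(S/NP)   >
      [3,4] "every" : (NP\(S/NP))/N
      [4,5] "cat" : N

NP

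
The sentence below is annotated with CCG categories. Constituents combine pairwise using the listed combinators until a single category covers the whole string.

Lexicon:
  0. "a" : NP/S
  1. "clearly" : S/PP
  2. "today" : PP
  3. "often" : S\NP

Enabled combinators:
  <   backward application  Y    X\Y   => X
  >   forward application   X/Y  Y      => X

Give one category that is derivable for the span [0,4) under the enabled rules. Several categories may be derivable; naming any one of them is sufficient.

[0,4] S   <
  [0,3] NP   >
    [0,1] "a" : NP/S
    [1,3] S   >
      [1,2] "clearly" : S/PP
      [2,3] "today" : PP
  [3,4] "often" : S\NP

S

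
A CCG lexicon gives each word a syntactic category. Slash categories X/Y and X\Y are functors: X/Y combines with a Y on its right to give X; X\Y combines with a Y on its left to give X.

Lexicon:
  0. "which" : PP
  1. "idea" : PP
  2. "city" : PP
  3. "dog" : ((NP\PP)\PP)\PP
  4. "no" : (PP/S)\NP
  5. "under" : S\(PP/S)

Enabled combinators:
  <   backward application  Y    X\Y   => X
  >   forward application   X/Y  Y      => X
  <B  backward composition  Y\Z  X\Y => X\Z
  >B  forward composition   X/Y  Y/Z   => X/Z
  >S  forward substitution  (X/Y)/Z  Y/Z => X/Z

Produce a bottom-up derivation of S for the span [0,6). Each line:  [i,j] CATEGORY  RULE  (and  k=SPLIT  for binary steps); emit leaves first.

[0,6] S   <
  [0,4] NP   <
    [0,1] "which" : PP
    [1,4] NP\PP   <
      [1,2] "idea" : PP
      [2,4] (NP\PP)\PP   <
        [2,3] "city" : PP
        [3,4] "dog" : ((NP\PP)\PP)\PP
  [4,6] S\NP   <B
    [4,5] "no" : (PP/S)\NP
    [5,6] "under" : S\(PP/S)

[0,1] PP  lex  "which"
[1,2] PP  lex  "idea"
[2,3] PP  lex  "city"
[3,4] ((NP\PP)\PP)\PP  lex  "dog"
[2,4] (NP\PP)\PP  <  k=3
[1,4] NP\PP  <  k=2
[0,4] NP  <  k=1
[4,5] (PP/S)\NP  lex  "no"
[5,6] S\(PP/S)  lex  "under"
[4,6] S\NP  <B  k=5
[0,6] S  <  k=4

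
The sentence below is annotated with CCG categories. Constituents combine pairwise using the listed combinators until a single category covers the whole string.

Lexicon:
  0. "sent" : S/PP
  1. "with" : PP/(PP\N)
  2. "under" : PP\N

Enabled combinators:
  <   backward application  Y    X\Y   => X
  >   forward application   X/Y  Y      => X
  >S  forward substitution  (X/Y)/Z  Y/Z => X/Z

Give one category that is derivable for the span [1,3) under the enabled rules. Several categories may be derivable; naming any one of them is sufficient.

[0,3] S   >
  [0,1] "sent" : S/PP
  [1,3] PP   >
    [1,2] "with" : PP/(PP\N)
    [2,3] "under" : PP\N

PP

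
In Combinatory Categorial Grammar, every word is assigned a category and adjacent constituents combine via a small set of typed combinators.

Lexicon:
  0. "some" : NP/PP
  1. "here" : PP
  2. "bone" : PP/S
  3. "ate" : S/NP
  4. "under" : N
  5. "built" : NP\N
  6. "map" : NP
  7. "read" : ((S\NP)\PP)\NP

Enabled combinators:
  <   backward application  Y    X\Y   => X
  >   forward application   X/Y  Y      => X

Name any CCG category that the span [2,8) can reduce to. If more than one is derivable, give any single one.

S\NP

[0,8] S   <
  [0,2] NP   >
    [0,1] "some" : NP/PP
    [1,2] "here" : PP
  [2,8] S\NP   <
    [2,6] PP   >
      [2,3] "bone" : PP/S
      [3,6] S   >
        [3,4] "ate" : S/NP
        [4,6] NP   <
          [4,5] "under" : N
          [5,6] "built" : NP\N
    [6,8] (S\NP)\PP   <
      [6,7] "map" : NP
      [7,8] "read" : ((S\NP)\PP)\NP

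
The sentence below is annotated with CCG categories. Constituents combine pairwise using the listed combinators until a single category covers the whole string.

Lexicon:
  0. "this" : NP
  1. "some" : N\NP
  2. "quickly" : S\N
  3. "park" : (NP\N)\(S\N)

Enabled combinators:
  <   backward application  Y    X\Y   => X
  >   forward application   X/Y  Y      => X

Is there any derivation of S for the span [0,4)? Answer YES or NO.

NP N\NP S\N (NP\N)\(S\N)
CKY chart[0,4] = {NP}; S ∉ chart

NO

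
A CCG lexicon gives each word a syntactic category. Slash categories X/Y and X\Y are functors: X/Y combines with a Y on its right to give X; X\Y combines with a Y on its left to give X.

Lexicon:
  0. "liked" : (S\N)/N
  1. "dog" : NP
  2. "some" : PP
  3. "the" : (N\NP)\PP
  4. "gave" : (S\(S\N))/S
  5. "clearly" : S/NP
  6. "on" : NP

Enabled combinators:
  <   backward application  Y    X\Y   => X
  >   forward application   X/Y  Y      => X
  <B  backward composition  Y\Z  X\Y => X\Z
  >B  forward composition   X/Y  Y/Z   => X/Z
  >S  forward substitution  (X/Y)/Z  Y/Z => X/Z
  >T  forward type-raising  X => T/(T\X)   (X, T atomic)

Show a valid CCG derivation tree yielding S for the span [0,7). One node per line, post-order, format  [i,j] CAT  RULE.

[0,1] (S\N)/N  lex  "liked"
[1,2] NP  lex  "dog"
[1,2] N/(N\NP)  >T
[2,3] PP  lex  "some"
[3,4] (N\NP)\PP  lex  "the"
[2,4] N\NP  <  k=3
[1,4] N  >  k=2
[0,4] S\N  >  k=1
[4,5] (S\(S\N))/S  lex  "gave"
[5,6] S/NP  lex  "clearly"
[6,7] NP  lex  "on"
[5,7] S  >  k=6
[4,7] S\(S\N)  >  k=5
[0,7] S  <  k=4

[0,7] S   <
  [0,4] S\N   >
    [0,1] "liked" : (S\N)/N
    [1,4] N   >
      [1,2] N/(N\NP)   >T
        [1,2] "dog" : NP
      [2,4] N\NP   <
        [2,3] "some" : PP
        [3,4] "the" : (N\NP)\PP
  [4,7] S\(S\N)   >
    [4,5] "gave" : (S\(S\N))/S
    [5,7] S   >
      [5,6] "clearly" : S/NP
      [6,7] "on" : NP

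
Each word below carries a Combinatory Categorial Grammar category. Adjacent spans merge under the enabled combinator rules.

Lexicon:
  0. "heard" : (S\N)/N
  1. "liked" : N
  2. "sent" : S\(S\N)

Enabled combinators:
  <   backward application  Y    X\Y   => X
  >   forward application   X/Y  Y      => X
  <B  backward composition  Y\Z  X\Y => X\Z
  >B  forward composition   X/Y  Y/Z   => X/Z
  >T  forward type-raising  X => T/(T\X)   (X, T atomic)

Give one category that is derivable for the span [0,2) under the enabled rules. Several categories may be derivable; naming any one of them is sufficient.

[0,3] S   <
  [0,2] S\N   >
    [0,1] "heard" : (S\N)/N
    [1,2] "liked" : N
  [2,3] "sent" : S\(S\N)

S\N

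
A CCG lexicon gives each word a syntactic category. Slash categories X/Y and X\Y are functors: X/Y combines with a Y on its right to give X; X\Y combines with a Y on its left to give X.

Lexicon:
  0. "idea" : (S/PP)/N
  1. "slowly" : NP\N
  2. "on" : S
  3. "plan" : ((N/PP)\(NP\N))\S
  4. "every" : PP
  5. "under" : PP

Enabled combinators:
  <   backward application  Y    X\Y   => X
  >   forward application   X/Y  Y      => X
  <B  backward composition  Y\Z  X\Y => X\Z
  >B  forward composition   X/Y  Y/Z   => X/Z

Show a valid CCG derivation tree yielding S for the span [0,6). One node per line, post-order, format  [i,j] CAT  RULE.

[0,1] (S/PP)/N  lex  "idea"
[1,2] NP\N  lex  "slowly"
[2,3] S  lex  "on"
[3,4] ((N/PP)\(NP\N))\S  lex  "plan"
[2,4] (N/PP)\(NP\N)  <  k=3
[1,4] N/PP  <  k=2
[4,5] PP  lex  "every"
[1,5] N  >  k=4
[0,5] S/PP  >  k=1
[5,6] PP  lex  "under"
[0,6] S  >  k=5

[0,6] S   >
  [0,5] S/PP   >
    [0,1] "idea" : (S/PP)/N
    [1,5] N   >
      [1,4] N/PP   <
        [1,2] "slowly" : NP\N
        [2,4] (N/PP)\(NP\N)   <
          [2,3] "on" : S
          [3,4] "plan" : ((N/PP)\(NP\N))\S
      [4,5] "every" : PP
  [5,6] "under" : PP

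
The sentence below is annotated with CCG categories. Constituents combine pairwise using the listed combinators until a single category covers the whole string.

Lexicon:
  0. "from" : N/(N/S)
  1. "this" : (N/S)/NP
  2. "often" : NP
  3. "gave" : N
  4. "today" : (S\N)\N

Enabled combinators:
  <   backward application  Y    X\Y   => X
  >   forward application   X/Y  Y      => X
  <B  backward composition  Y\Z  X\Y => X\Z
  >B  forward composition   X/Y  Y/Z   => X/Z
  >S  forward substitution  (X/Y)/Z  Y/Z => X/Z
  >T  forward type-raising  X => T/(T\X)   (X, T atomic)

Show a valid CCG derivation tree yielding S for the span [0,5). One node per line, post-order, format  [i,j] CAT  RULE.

[0,1] N/(N/S)  lex  "from"
[1,2] (N/S)/NP  lex  "this"
[2,3] NP  lex  "often"
[1,3] N/S  >  k=2
[0,3] N  >  k=1
[3,4] N  lex  "gave"
[4,5] (S\N)\N  lex  "today"
[3,5] S\N  <  k=4
[0,5] S  <  k=3

[0,5] S   <
  [0,3] N   >
    [0,1] "from" : N/(N/S)
    [1,3] N/S   >
      [1,2] "this" : (N/S)/NP
      [2,3] "often" : NP
  [3,5] S\N   <
    [3,4] "gave" : N
    [4,5] "today" : (S\N)\N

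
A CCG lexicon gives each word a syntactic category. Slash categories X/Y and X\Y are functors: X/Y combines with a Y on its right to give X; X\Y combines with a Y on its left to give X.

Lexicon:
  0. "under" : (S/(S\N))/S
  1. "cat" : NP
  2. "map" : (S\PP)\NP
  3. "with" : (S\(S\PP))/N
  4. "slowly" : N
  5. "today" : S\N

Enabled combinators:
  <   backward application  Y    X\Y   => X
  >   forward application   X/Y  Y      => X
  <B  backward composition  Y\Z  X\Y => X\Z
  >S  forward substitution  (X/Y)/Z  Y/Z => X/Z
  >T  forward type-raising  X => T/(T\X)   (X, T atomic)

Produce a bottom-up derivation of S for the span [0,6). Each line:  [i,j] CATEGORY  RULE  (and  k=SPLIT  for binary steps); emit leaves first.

[0,1] (S/(S\N))/S  lex  "under"
[1,2] NP  lex  "cat"
[1,2] S/(S\NP)  >T
[2,3] (S\PP)\NP  lex  "map"
[3,4] (S\(S\PP))/N  lex  "with"
[4,5] N  lex  "slowly"
[3,5] S\(S\PP)  >  k=4
[2,5] S\NP  <B  k=3
[1,5] S  >  k=2
[0,5] S/(S\N)  >  k=1
[5,6] S\N  lex  "today"
[0,6] S  >  k=5

[0,6] S   >
  [0,5] S/(S\N)   >
    [0,1] "under" : (S/(S\N))/S
    [1,5] S   >
      [1,2] S/(S\NP)   >T
        [1,2] "cat" : NP
      [2,5] S\NP   <B
        [2,3] "map" : (S\PP)\NP
        [3,5] S\(S\PP)   >
          [3,4] "with" : (S\(S\PP))/N
          [4,5] "slowly" : N
  [5,6] "today" : S\N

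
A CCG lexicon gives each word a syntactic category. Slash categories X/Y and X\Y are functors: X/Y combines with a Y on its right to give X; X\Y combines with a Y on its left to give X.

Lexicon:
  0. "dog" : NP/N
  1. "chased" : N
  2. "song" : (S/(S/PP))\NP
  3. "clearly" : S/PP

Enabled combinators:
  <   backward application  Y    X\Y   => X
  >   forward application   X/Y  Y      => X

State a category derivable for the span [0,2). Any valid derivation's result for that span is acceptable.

[0,4] S   >
  [0,3] S/(S/PP)   <
    [0,2] NP   >
      [0,1] "dog" : NP/N
      [1,2] "chased" : N
    [2,3] "song" : (S/(S/PP))\NP
  [3,4] "clearly" : S/PP

NP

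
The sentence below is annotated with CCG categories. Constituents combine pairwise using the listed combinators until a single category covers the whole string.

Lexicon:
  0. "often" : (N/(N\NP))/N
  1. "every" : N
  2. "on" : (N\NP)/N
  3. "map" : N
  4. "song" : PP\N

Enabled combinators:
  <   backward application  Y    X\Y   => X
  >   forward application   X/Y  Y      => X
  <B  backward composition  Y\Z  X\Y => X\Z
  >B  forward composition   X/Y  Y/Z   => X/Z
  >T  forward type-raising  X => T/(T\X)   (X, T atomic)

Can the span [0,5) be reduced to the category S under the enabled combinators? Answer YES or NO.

NO

(N/(N\NP))/N N (N\NP)/N N PP\N
CKY chart[0,5] = {N/(N\PP), NP/(NP\PP), PP, PP/(PP\PP), S/(S\PP)}; S ∉ chart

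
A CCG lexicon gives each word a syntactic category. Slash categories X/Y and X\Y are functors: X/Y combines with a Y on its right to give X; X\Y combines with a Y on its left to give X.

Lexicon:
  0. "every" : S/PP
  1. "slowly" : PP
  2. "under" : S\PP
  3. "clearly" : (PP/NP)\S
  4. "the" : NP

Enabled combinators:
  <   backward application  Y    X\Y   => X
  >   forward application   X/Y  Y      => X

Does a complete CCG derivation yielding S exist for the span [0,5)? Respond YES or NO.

YES

[0,5] S   >
  [0,1] "every" : S/PP
  [1,5] PP   >
    [1,4] PP/NP   <
      [1,3] S   <
        [1,2] "slowly" : PP
        [2,3] "under" : S\PP
      [3,4] "clearly" : (PP/NP)\S
    [4,5] "the" : NP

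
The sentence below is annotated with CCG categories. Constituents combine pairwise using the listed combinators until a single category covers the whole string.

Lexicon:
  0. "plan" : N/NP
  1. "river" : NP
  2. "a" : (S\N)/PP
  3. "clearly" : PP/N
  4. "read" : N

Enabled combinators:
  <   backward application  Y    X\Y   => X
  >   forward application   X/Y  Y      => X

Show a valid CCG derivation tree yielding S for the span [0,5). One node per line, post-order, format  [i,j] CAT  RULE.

[0,5] S   <
  [0,2] N   >
    [0,1] "plan" : N/NP
    [1,2] "river" : NP
  [2,5] S\N   >
    [2,3] "a" : (S\N)/PP
    [3,5] PP   >
      [3,4] "clearly" : PP/N
      [4,5] "read" : N

[0,1] N/NP  lex  "plan"
[1,2] NP  lex  "river"
[0,2] N  >  k=1
[2,3] (S\N)/PP  lex  "a"
[3,4] PP/N  lex  "clearly"
[4,5] N  lex  "read"
[3,5] PP  >  k=4
[2,5] S\N  >  k=3
[0,5] S  <  k=2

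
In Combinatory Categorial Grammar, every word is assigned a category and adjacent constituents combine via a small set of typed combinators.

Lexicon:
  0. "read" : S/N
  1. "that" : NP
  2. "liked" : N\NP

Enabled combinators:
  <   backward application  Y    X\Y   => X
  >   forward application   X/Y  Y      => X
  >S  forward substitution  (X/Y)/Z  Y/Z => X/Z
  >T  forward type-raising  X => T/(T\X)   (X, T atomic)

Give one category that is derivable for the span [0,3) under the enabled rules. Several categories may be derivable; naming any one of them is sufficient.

[0,3] S   >
  [0,1] "read" : S/N
  [1,3] N   >
    [1,2] N/(N\NP)   >T
      [1,2] "that" : NP
    [2,3] "liked" : N\NP

S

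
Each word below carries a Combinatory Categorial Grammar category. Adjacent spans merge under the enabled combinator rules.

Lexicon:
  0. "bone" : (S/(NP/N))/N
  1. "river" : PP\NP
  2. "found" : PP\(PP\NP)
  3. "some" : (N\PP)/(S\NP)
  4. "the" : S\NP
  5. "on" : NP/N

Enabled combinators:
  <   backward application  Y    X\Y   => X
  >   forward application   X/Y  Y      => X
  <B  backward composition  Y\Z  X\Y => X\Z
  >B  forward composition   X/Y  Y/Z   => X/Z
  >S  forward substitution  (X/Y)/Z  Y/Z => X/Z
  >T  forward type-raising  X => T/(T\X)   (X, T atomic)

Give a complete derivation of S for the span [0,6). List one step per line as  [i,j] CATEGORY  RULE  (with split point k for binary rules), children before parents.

[0,1] (S/(NP/N))/N  lex  "bone"
[1,2] PP\NP  lex  "river"
[2,3] PP\(PP\NP)  lex  "found"
[1,3] PP  <  k=2
[3,4] (N\PP)/(S\NP)  lex  "some"
[4,5] S\NP  lex  "the"
[3,5] N\PP  >  k=4
[1,5] N  <  k=3
[0,5] S/(NP/N)  >  k=1
[5,6] NP/N  lex  "on"
[0,6] S  >  k=5

[0,6] S   >
  [0,5] S/(NP/N)   >
    [0,1] "bone" : (S/(NP/N))/N
    [1,5] N   <
      [1,3] PP   <
        [1,2] "river" : PP\NP
        [2,3] "found" : PP\(PP\NP)
      [3,5] N\PP   >
        [3,4] "some" : (N\PP)/(S\NP)
        [4,5] "the" : S\NP
  [5,6] "on" : NP/N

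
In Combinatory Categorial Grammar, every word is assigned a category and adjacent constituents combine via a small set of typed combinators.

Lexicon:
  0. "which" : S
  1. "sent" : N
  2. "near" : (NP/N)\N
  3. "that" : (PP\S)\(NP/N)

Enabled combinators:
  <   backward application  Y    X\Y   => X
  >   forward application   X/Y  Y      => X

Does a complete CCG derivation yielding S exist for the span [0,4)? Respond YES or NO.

NO

S N (NP/N)\N (PP\S)\(NP/N)
CKY chart[0,4] = {PP}; S ∉ chart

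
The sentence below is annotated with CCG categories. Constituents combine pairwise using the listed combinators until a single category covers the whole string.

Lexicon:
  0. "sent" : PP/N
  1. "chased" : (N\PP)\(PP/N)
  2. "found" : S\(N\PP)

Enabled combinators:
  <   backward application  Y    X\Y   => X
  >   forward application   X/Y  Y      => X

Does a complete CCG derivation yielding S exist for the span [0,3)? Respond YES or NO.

[0,3] S   <
  [0,2] N\PP   <
    [0,1] "sent" : PP/N
    [1,2] "chased" : (N\PP)\(PP/N)
  [2,3] "found" : S\(N\PP)

YES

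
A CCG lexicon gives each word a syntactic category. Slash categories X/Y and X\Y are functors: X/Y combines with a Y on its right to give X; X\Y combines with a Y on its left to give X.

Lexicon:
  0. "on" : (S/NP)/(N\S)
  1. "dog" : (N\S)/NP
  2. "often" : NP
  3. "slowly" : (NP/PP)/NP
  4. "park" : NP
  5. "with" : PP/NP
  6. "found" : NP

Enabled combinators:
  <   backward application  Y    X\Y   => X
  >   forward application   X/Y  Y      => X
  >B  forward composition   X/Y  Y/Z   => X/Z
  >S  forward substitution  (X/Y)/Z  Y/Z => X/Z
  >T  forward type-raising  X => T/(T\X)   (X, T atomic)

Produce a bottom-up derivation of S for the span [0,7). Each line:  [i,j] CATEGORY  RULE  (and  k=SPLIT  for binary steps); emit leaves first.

[0,1] (S/NP)/(N\S)  lex  "on"
[1,2] (N\S)/NP  lex  "dog"
[2,3] NP  lex  "often"
[1,3] N\S  >  k=2
[0,3] S/NP  >  k=1
[3,4] (NP/PP)/NP  lex  "slowly"
[4,5] NP  lex  "park"
[3,5] NP/PP  >  k=4
[5,6] PP/NP  lex  "with"
[6,7] NP  lex  "found"
[5,7] PP  >  k=6
[3,7] NP  >  k=5
[0,7] S  >  k=3

[0,7] S   >
  [0,3] S/NP   >
    [0,1] "on" : (S/NP)/(N\S)
    [1,3] N\S   >
      [1,2] "dog" : (N\S)/NP
      [2,3] "often" : NP
  [3,7] NP   >
    [3,5] NP/PP   >
      [3,4] "slowly" : (NP/PP)/NP
      [4,5] "park" : NP
    [5,7] PP   >
      [5,6] "with" : PP/NP
      [6,7] "found" : NP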